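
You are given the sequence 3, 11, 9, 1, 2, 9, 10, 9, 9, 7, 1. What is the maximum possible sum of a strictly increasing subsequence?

22

Let S[i] be the best sum of a strictly increasing subsequence ending at i:
i:      1  2  3  4  5  6  7  8  9 10 11
a[i]:   3 11  9  1  2  9 10  9  9  7  1
S:      3 14 12  1  3 12 22 12 12 10  1
Maximum is 22 (e.g. 1 + 2 + 9 + 10).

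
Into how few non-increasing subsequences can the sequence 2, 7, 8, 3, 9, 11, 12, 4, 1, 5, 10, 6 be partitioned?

6

The minimum number of non-increasing subsequences covering a sequence equals the length of its longest strictly increasing subsequence.
LIS length is 6 (e.g. 2, 7, 8, 9, 11, 12), so 6 piles are needed.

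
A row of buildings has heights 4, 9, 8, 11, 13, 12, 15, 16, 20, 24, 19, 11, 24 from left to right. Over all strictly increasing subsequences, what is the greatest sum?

Let S[i] be the best sum of a strictly increasing subsequence ending at i:
i:       1   2   3   4   5   6   7   8   9  10  11  12  13
a[i]:    4   9   8  11  13  12  15  16  20  24  19  11  24
S:       4  13  12  24  37  36  52  68  88 112  87  24 112
Maximum is 112 (e.g. 4 + 9 + 11 + 13 + 15 + 16 + 20 + 24).

112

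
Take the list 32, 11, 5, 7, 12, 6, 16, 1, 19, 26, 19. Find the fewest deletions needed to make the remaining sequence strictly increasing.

5

Fewest deletions = n − (longest strictly increasing subsequence).
Patience tails:
32 → extends → [32]
11 → replaces 32 → [11]
5 → replaces 11 → [5]
7 → extends → [5, 7]
12 → extends → [5, 7, 12]
6 → replaces 7 → [5, 6, 12]
16 → extends → [5, 6, 12, 16]
1 → replaces 5 → [1, 6, 12, 16]
19 → extends → [1, 6, 12, 16, 19]
26 → extends → [1, 6, 12, 16, 19, 26]
19 → already a tail → [1, 6, 12, 16, 19, 26]
Longest strictly increasing subsequence has length 6, so deletions = 11 − 6 = 5.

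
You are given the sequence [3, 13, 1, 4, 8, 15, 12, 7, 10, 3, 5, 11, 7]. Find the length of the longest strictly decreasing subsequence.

4

Let dp[i] be the longest strictly decreasing subsequence ending at i:
i:      1  2  3  4  5  6  7  8  9 10 11 12 13
a[i]:   3 13  1  4  8 15 12  7 10  3  5 11  7
dp:     1  1  2  2  2  1  2  3  3  4  4  3  4
Maximum is 4.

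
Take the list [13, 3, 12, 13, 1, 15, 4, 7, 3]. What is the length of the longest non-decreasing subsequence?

4

Let dp[i] be the length of the longest such subsequence ending at index i:
i:      1  2  3  4  5  6  7  8  9
a[i]:  13  3 12 13  1 15  4  7  3
dp:     1  1  2  3  1  4  2  3  2
Maximum dp value is 4.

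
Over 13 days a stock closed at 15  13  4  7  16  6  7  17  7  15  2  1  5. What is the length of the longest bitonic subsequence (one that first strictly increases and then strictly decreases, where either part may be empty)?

inc[i] = longest strictly increasing subsequence ending at i; dec[i] = longest strictly decreasing subsequence starting at i:
i:      1  2  3  4  5  6  7  8  9 10 11 12 13
a[i]:  15 13  4  7 16  6  7 17  7 15  2  1  5
inc:    1  1  1  2  3  2  3  4  3  4  1  1  2
dec:    6  5  3  4  4  3  3  4  3  3  2  1  1
Best peak at i=8 (value 17): inc=4, dec=4, length 4+4−1 = 7.

7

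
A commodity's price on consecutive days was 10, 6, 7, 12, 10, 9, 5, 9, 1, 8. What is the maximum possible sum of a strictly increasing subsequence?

Let S[i] be the best sum of a strictly increasing subsequence ending at i:
i:      1  2  3  4  5  6  7  8  9 10
a[i]:  10  6  7 12 10  9  5  9  1  8
S:     10  6 13 25 23 22  5 22  1 21
Maximum is 25 (e.g. 6 + 7 + 12).

25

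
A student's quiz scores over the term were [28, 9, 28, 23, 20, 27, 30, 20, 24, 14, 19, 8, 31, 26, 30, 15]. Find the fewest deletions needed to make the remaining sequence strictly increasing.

11

Fewest deletions = n − (longest strictly increasing subsequence).
i:      1  2  3  4  5  6  7  8  9 10 11 12 13 14 15 16
a[i]:  28  9 28 23 20 27 30 20 24 14 19  8 31 26 30 15
dp:     1  1  2  2  2  3  4  2  3  2  3  1  5  4  5  3
max dp = 5, so deletions = 16 − 5 = 11.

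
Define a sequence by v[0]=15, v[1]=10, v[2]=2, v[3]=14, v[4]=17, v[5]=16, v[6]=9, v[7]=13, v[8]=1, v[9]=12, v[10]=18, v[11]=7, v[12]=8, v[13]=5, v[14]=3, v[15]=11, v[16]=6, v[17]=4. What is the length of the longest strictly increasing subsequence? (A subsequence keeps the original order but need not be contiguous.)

Let dp[i] be the length of the longest such subsequence ending at index i:
i:      0  1  2  3  4  5  6  7  8  9 10 11 12 13 14 15 16 17
v[i]:  15 10  2 14 17 16  9 13  1 12 18  7  8  5  3 11  6  4
dp:     1  1  1  2  3  3  2  3  1  3  4  2  3  2  2  4  3  3
Maximum dp value is 4.

4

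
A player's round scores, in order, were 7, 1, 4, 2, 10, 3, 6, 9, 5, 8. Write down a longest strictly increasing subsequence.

Patience tails give the LIS length; then backtrack through the dp parents:
7 → extends → [7]
1 → replaces 7 → [1]
4 → extends → [1, 4]
2 → replaces 4 → [1, 2]
10 → extends → [1, 2, 10]
3 → replaces 10 → [1, 2, 3]
6 → extends → [1, 2, 3, 6]
9 → extends → [1, 2, 3, 6, 9]
5 → replaces 6 → [1, 2, 3, 5, 9]
8 → replaces 9 → [1, 2, 3, 5, 8]
Length 5; one witness is 1, 2, 3, 6, 9.

1, 2, 3, 6, 9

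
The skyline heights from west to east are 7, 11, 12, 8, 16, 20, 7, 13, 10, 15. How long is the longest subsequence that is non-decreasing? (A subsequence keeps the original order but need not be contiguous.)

Let dp[i] be the length of the longest such subsequence ending at index i:
i:      1  2  3  4  5  6  7  8  9 10
a[i]:   7 11 12  8 16 20  7 13 10 15
dp:     1  2  3  2  4  5  2  4  3  5
Maximum dp value is 5.

5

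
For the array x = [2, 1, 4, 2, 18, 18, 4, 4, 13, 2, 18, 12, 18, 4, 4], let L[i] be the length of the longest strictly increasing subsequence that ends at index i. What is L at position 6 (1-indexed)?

dp[i] = 1 + max{dp[j] : j<i, x[j]<x[i]} (or 1 if no such j):
i:      1  2  3  4  5  6  7  8  9 10 11 12 13 14 15
x[i]:   2  1  4  2 18 18  4  4 13  2 18 12 18  4  4
dp:     1  1  2  2  3  3  3  3  4  2  5  4  5  3  3
At index 6 the value is 3.

3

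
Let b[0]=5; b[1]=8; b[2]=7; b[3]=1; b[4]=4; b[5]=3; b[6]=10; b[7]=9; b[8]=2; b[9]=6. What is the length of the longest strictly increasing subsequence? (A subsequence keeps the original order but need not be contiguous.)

Let dp[i] be the length of the longest such subsequence ending at index i:
i:      0  1  2  3  4  5  6  7  8  9
b[i]:   5  8  7  1  4  3 10  9  2  6
dp:     1  2  2  1  2  2  3  3  2  3
Maximum dp value is 3.

3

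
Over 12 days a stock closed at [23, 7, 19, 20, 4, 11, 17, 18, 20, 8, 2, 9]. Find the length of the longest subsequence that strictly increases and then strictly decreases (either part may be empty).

7

inc[i] = longest strictly increasing subsequence ending at i; dec[i] = longest strictly decreasing subsequence starting at i:
i:      1  2  3  4  5  6  7  8  9 10 11 12
a[i]:  23  7 19 20  4 11 17 18 20  8  2  9
inc:    1  1  2  3  1  2  3  4  5  2  1  3
dec:    5  3  4  4  2  3  3  3  3  2  1  1
Best peak at i=9 (value 20): inc=5, dec=3, length 5+3−1 = 7.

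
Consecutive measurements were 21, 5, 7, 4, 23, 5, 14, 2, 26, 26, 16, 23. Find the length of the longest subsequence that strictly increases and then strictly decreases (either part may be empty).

5

inc[i] = longest strictly increasing subsequence ending at i; dec[i] = longest strictly decreasing subsequence starting at i:
i:      1  2  3  4  5  6  7  8  9 10 11 12
a[i]:  21  5  7  4 23  5 14  2 26 26 16 23
inc:    1  1  2  1  3  2  3  1  4  4  4  5
dec:    4  3  3  2  3  2  2  1  2  2  1  1
Best peak at i=5 (value 23): inc=3, dec=3, length 3+3−1 = 5.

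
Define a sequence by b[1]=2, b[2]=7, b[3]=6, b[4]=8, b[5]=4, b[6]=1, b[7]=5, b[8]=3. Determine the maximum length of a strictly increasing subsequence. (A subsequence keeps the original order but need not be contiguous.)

3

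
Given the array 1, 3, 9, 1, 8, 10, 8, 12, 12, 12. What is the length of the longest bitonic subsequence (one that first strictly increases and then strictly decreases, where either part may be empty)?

inc[i] = longest strictly increasing subsequence ending at i; dec[i] = longest strictly decreasing subsequence starting at i:
i:      1  2  3  4  5  6  7  8  9 10
a[i]:   1  3  9  1  8 10  8 12 12 12
inc:    1  2  3  1  3  4  3  5  5  5
dec:    1  2  2  1  1  2  1  1  1  1
Best peak at i=6 (value 10): inc=4, dec=2, length 4+2−1 = 5.

5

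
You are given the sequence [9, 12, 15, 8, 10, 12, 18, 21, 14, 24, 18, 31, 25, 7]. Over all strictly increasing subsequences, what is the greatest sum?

Let S[i] be the best sum of a strictly increasing subsequence ending at i:
i:       1   2   3   4   5   6   7   8   9  10  11  12  13  14
a[i]:    9  12  15   8  10  12  18  21  14  24  18  31  25   7
S:       9  21  36   8  19  31  54  75  45  99  63 130 124   7
Maximum is 130 (e.g. 9 + 12 + 15 + 18 + 21 + 24 + 31).

130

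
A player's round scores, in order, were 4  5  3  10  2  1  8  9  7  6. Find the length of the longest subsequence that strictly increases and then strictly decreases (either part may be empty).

inc[i] = longest strictly increasing subsequence ending at i; dec[i] = longest strictly decreasing subsequence starting at i:
i:      1  2  3  4  5  6  7  8  9 10
a[i]:   4  5  3 10  2  1  8  9  7  6
inc:    1  2  1  3  1  1  3  4  3  3
dec:    4  4  3  4  2  1  3  3  2  1
Best peak at i=4 (value 10): inc=3, dec=4, length 3+4−1 = 6.

6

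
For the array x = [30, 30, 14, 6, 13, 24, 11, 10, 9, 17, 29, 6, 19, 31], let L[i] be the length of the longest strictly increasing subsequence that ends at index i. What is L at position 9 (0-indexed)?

dp[i] = 1 + max{dp[j] : j<i, x[j]<x[i]} (or 1 if no such j):
i:      0  1  2  3  4  5  6  7  8  9 10 11 12 13
x[i]:  30 30 14  6 13 24 11 10  9 17 29  6 19 31
dp:     1  1  1  1  2  3  2  2  2  3  4  1  4  5
At index 9 the value is 3.

3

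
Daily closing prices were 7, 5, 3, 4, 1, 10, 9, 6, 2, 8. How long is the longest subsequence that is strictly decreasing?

4

Let dp[i] be the longest strictly decreasing subsequence ending at i:
i:      1  2  3  4  5  6  7  8  9 10
a[i]:   7  5  3  4  1 10  9  6  2  8
dp:     1  2  3  3  4  1  2  3  4  3
Maximum is 4.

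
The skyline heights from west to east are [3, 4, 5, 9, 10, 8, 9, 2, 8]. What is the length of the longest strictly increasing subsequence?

5

Track the smallest tail for each achievable length (strict):
3 → extends → [3]
4 → extends → [3, 4]
5 → extends → [3, 4, 5]
9 → extends → [3, 4, 5, 9]
10 → extends → [3, 4, 5, 9, 10]
8 → replaces 9 → [3, 4, 5, 8, 10]
9 → replaces 10 → [3, 4, 5, 8, 9]
2 → replaces 3 → [2, 4, 5, 8, 9]
8 → already a tail → [2, 4, 5, 8, 9]
Five tails, so the longest strictly increasing subsequence has length 5 (e.g. 3, 4, 5, 9, 10).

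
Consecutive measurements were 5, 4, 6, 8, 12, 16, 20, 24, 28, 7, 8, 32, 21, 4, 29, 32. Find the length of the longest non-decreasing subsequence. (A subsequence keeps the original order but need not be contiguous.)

Track the smallest tail for each achievable length (allowing ties):
5 → extends → [5]
4 → replaces 5 → [4]
6 → extends → [4, 6]
8 → extends → [4, 6, 8]
12 → extends → [4, 6, 8, 12]
16 → extends → [4, 6, 8, 12, 16]
20 → extends → [4, 6, 8, 12, 16, 20]
24 → extends → [4, 6, 8, 12, 16, 20, 24]
28 → extends → [4, 6, 8, 12, 16, 20, 24, 28]
7 → replaces 8 → [4, 6, 7, 12, 16, 20, 24, 28]
8 → replaces 12 → [4, 6, 7, 8, 16, 20, 24, 28]
32 → extends → [4, 6, 7, 8, 16, 20, 24, 28, 32]
21 → replaces 24 → [4, 6, 7, 8, 16, 20, 21, 28, 32]
4 → replaces 6 → [4, 4, 7, 8, 16, 20, 21, 28, 32]
29 → replaces 32 → [4, 4, 7, 8, 16, 20, 21, 28, 29]
32 → extends → [4, 4, 7, 8, 16, 20, 21, 28, 29, 32]
Ten tails, so the longest non-decreasing subsequence has length 10 (e.g. 5, 6, 8, 12, 16, 20, 24, 28, 32, 32).

10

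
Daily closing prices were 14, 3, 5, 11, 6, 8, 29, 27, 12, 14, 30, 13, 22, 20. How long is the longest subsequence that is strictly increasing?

7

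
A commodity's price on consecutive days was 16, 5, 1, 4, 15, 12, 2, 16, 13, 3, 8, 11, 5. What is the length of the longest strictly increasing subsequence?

5

Track the smallest tail for each achievable length (strict):
16 → extends → [16]
5 → replaces 16 → [5]
1 → replaces 5 → [1]
4 → extends → [1, 4]
15 → extends → [1, 4, 15]
12 → replaces 15 → [1, 4, 12]
2 → replaces 4 → [1, 2, 12]
16 → extends → [1, 2, 12, 16]
13 → replaces 16 → [1, 2, 12, 13]
3 → replaces 12 → [1, 2, 3, 13]
8 → replaces 13 → [1, 2, 3, 8]
11 → extends → [1, 2, 3, 8, 11]
5 → replaces 8 → [1, 2, 3, 5, 11]
Five tails, so the longest strictly increasing subsequence has length 5 (e.g. 1, 2, 3, 8, 11).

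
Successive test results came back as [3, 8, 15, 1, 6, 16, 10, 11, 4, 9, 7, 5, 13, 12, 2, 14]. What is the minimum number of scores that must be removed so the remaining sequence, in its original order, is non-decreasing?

Fewest deletions = n − (longest non-decreasing subsequence).
i:      1  2  3  4  5  6  7  8  9 10 11 12 13 14 15 16
a[i]:   3  8 15  1  6 16 10 11  4  9  7  5 13 12  2 14
dp:     1  2  3  1  2  4  3  4  2  3  3  3  5  5  2  6
max dp = 6, so deletions = 16 − 6 = 10.

10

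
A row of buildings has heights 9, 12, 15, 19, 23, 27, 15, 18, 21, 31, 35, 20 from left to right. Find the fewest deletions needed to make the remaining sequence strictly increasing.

Fewest deletions = n − (longest strictly increasing subsequence).
Patience tails:
9 → extends → [9]
12 → extends → [9, 12]
15 → extends → [9, 12, 15]
19 → extends → [9, 12, 15, 19]
23 → extends → [9, 12, 15, 19, 23]
27 → extends → [9, 12, 15, 19, 23, 27]
15 → already a tail → [9, 12, 15, 19, 23, 27]
18 → replaces 19 → [9, 12, 15, 18, 23, 27]
21 → replaces 23 → [9, 12, 15, 18, 21, 27]
31 → extends → [9, 12, 15, 18, 21, 27, 31]
35 → extends → [9, 12, 15, 18, 21, 27, 31, 35]
20 → replaces 21 → [9, 12, 15, 18, 20, 27, 31, 35]
Longest strictly increasing subsequence has length 8, so deletions = 12 − 8 = 4.

4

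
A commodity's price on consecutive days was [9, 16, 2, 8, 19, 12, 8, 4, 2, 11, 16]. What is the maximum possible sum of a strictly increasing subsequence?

Let S[i] be the best sum of a strictly increasing subsequence ending at i:
i:      1  2  3  4  5  6  7  8  9 10 11
a[i]:   9 16  2  8 19 12  8  4  2 11 16
S:      9 25  2 10 44 22 10  6  2 21 38
Maximum is 44 (e.g. 9 + 16 + 19).

44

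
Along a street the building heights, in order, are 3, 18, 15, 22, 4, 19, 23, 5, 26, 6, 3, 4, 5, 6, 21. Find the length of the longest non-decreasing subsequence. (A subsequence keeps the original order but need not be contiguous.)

Track the smallest tail for each achievable length (allowing ties):
3 → extends → [3]
18 → extends → [3, 18]
15 → replaces 18 → [3, 15]
22 → extends → [3, 15, 22]
4 → replaces 15 → [3, 4, 22]
19 → replaces 22 → [3, 4, 19]
23 → extends → [3, 4, 19, 23]
5 → replaces 19 → [3, 4, 5, 23]
26 → extends → [3, 4, 5, 23, 26]
6 → replaces 23 → [3, 4, 5, 6, 26]
3 → replaces 4 → [3, 3, 5, 6, 26]
4 → replaces 5 → [3, 3, 4, 6, 26]
5 → replaces 6 → [3, 3, 4, 5, 26]
6 → replaces 26 → [3, 3, 4, 5, 6]
21 → extends → [3, 3, 4, 5, 6, 21]
Six tails, so the longest non-decreasing subsequence has length 6 (e.g. 3, 4, 5, 6, 6, 21).

6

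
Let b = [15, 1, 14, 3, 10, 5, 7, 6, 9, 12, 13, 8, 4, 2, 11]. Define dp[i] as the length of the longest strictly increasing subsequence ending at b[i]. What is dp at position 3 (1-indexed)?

2

dp[i] = 1 + max{dp[j] : j<i, b[j]<b[i]} (or 1 if no such j):
i:      1  2  3  4  5  6  7  8  9 10 11 12 13 14 15
b[i]:  15  1 14  3 10  5  7  6  9 12 13  8  4  2 11
dp:     1  1  2  2  3  3  4  4  5  6  7  5  3  2  6
At index 3 the value is 2.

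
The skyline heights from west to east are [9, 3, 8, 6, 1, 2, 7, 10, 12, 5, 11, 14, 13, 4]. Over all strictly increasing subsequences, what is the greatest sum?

Let S[i] be the best sum of a strictly increasing subsequence ending at i:
i:      1  2  3  4  5  6  7  8  9 10 11 12 13 14
a[i]:   9  3  8  6  1  2  7 10 12  5 11 14 13  4
S:      9  3 11  9  1  3 16 26 38  8 37 52 51  7
Maximum is 52 (e.g. 3 + 6 + 7 + 10 + 12 + 14).

52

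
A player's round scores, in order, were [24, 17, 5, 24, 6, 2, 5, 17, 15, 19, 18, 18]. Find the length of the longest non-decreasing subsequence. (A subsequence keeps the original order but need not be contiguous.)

Track the smallest tail for each achievable length (allowing ties):
24 → extends → [24]
17 → replaces 24 → [17]
5 → replaces 17 → [5]
24 → extends → [5, 24]
6 → replaces 24 → [5, 6]
2 → replaces 5 → [2, 6]
5 → replaces 6 → [2, 5]
17 → extends → [2, 5, 17]
15 → replaces 17 → [2, 5, 15]
19 → extends → [2, 5, 15, 19]
18 → replaces 19 → [2, 5, 15, 18]
18 → extends → [2, 5, 15, 18, 18]
Five tails, so the longest non-decreasing subsequence has length 5 (e.g. 5, 6, 17, 18, 18).

5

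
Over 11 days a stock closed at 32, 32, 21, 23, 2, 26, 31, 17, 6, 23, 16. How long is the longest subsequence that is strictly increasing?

4

Track the smallest tail for each achievable length (strict):
32 → extends → [32]
32 → already a tail → [32]
21 → replaces 32 → [21]
23 → extends → [21, 23]
2 → replaces 21 → [2, 23]
26 → extends → [2, 23, 26]
31 → extends → [2, 23, 26, 31]
17 → replaces 23 → [2, 17, 26, 31]
6 → replaces 17 → [2, 6, 26, 31]
23 → replaces 26 → [2, 6, 23, 31]
16 → replaces 23 → [2, 6, 16, 31]
Four tails, so the longest strictly increasing subsequence has length 4 (e.g. 21, 23, 26, 31).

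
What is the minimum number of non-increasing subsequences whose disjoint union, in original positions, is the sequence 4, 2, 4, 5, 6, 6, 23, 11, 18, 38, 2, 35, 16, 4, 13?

7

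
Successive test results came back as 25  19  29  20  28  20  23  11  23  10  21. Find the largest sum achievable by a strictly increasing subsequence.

67

Let S[i] be the best sum of a strictly increasing subsequence ending at i:
i:      1  2  3  4  5  6  7  8  9 10 11
a[i]:  25 19 29 20 28 20 23 11 23 10 21
S:     25 19 54 39 67 39 62 11 62 10 60
Maximum is 67 (e.g. 19 + 20 + 28).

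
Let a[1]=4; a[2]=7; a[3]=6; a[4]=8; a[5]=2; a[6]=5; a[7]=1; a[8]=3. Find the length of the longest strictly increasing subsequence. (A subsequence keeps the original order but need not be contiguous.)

3

Let dp[i] be the length of the longest such subsequence ending at index i:
i:     1 2 3 4 5 6 7 8
a[i]:  4 7 6 8 2 5 1 3
dp:    1 2 2 3 1 2 1 2
Maximum dp value is 3.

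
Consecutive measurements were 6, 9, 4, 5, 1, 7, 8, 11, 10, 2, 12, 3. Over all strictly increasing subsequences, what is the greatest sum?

Let S[i] be the best sum of a strictly increasing subsequence ending at i:
i:      1  2  3  4  5  6  7  8  9 10 11 12
a[i]:   6  9  4  5  1  7  8 11 10  2 12  3
S:      6 15  4  9  1 16 24 35 34  3 47  6
Maximum is 47 (e.g. 4 + 5 + 7 + 8 + 11 + 12).

47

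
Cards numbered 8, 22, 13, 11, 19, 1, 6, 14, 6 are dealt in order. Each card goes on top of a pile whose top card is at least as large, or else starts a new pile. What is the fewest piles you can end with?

3

Place each on the leftmost legal pile:
8 → new pile 1 (tops now [8])
22 → new pile 2 (tops now [8, 22])
13 → pile 2 (tops now [8, 13])
11 → pile 2 (tops now [8, 11])
19 → new pile 3 (tops now [8, 11, 19])
1 → pile 1 (tops now [1, 11, 19])
6 → pile 2 (tops now [1, 6, 19])
14 → pile 3 (tops now [1, 6, 14])
6 → pile 2 (tops now [1, 6, 14])
Three piles.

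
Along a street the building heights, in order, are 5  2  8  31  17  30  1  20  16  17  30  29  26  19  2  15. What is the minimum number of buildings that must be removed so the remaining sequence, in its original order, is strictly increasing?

Fewest deletions = n − (longest strictly increasing subsequence).
Patience tails:
5 → extends → [5]
2 → replaces 5 → [2]
8 → extends → [2, 8]
31 → extends → [2, 8, 31]
17 → replaces 31 → [2, 8, 17]
30 → extends → [2, 8, 17, 30]
1 → replaces 2 → [1, 8, 17, 30]
20 → replaces 30 → [1, 8, 17, 20]
16 → replaces 17 → [1, 8, 16, 20]
17 → replaces 20 → [1, 8, 16, 17]
30 → extends → [1, 8, 16, 17, 30]
29 → replaces 30 → [1, 8, 16, 17, 29]
26 → replaces 29 → [1, 8, 16, 17, 26]
19 → replaces 26 → [1, 8, 16, 17, 19]
2 → replaces 8 → [1, 2, 16, 17, 19]
15 → replaces 16 → [1, 2, 15, 17, 19]
Longest strictly increasing subsequence has length 5, so deletions = 16 − 5 = 11.

11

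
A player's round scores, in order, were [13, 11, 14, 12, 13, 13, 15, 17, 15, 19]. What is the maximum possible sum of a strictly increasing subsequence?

87

Let S[i] be the best sum of a strictly increasing subsequence ending at i:
i:      1  2  3  4  5  6  7  8  9 10
a[i]:  13 11 14 12 13 13 15 17 15 19
S:     13 11 27 23 36 36 51 68 51 87
Maximum is 87 (e.g. 11 + 12 + 13 + 15 + 17 + 19).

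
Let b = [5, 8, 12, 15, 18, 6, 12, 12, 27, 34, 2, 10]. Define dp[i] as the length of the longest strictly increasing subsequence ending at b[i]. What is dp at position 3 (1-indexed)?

dp[i] = 1 + max{dp[j] : j<i, b[j]<b[i]} (or 1 if no such j):
i:      1  2  3  4  5  6  7  8  9 10 11 12
b[i]:   5  8 12 15 18  6 12 12 27 34  2 10
dp:     1  2  3  4  5  2  3  3  6  7  1  3
At index 3 the value is 3.

3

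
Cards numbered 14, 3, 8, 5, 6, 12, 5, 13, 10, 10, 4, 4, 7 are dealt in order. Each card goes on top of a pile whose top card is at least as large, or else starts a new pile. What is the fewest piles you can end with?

5

Place each on the leftmost legal pile:
14 → new pile 1 (tops now [14])
3 → pile 1 (tops now [3])
8 → new pile 2 (tops now [3, 8])
5 → pile 2 (tops now [3, 5])
6 → new pile 3 (tops now [3, 5, 6])
12 → new pile 4 (tops now [3, 5, 6, 12])
5 → pile 2 (tops now [3, 5, 6, 12])
13 → new pile 5 (tops now [3, 5, 6, 12, 13])
10 → pile 4 (tops now [3, 5, 6, 10, 13])
10 → pile 4 (tops now [3, 5, 6, 10, 13])
4 → pile 2 (tops now [3, 4, 6, 10, 13])
4 → pile 2 (tops now [3, 4, 6, 10, 13])
7 → pile 4 (tops now [3, 4, 6, 7, 13])
Five piles.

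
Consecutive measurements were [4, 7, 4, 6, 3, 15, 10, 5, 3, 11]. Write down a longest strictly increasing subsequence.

4, 7, 10, 11

Patience tails give the LIS length; then backtrack through the dp parents:
4 → extends → [4]
7 → extends → [4, 7]
4 → already a tail → [4, 7]
6 → replaces 7 → [4, 6]
3 → replaces 4 → [3, 6]
15 → extends → [3, 6, 15]
10 → replaces 15 → [3, 6, 10]
5 → replaces 6 → [3, 5, 10]
3 → already a tail → [3, 5, 10]
11 → extends → [3, 5, 10, 11]
Length 4; one witness is 4, 7, 10, 11.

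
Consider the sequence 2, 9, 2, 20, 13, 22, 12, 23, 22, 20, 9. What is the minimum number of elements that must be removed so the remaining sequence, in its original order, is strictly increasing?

6

Fewest deletions = n − (longest strictly increasing subsequence).
i:      1  2  3  4  5  6  7  8  9 10 11
a[i]:   2  9  2 20 13 22 12 23 22 20  9
dp:     1  2  1  3  3  4  3  5  4  4  2
max dp = 5, so deletions = 11 − 5 = 6.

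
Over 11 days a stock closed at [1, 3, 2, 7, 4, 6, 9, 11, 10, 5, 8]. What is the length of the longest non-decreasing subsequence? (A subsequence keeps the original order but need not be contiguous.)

Track the smallest tail for each achievable length (allowing ties):
1 → extends → [1]
3 → extends → [1, 3]
2 → replaces 3 → [1, 2]
7 → extends → [1, 2, 7]
4 → replaces 7 → [1, 2, 4]
6 → extends → [1, 2, 4, 6]
9 → extends → [1, 2, 4, 6, 9]
11 → extends → [1, 2, 4, 6, 9, 11]
10 → replaces 11 → [1, 2, 4, 6, 9, 10]
5 → replaces 6 → [1, 2, 4, 5, 9, 10]
8 → replaces 9 → [1, 2, 4, 5, 8, 10]
Six tails, so the longest non-decreasing subsequence has length 6 (e.g. 1, 3, 4, 6, 9, 11).

6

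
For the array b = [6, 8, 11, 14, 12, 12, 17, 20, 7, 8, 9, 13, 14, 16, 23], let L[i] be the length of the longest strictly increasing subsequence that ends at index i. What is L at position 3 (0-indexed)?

4

dp[i] = 1 + max{dp[j] : j<i, b[j]<b[i]} (or 1 if no such j):
i:      0  1  2  3  4  5  6  7  8  9 10 11 12 13 14
b[i]:   6  8 11 14 12 12 17 20  7  8  9 13 14 16 23
dp:     1  2  3  4  4  4  5  6  2  3  4  5  6  7  8
At index 3 the value is 4.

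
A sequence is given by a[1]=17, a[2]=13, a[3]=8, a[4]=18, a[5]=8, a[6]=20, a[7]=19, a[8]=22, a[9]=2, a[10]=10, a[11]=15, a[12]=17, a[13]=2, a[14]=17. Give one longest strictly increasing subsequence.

Patience tails give the LIS length; then backtrack through the dp parents:
17 → extends → [17]
13 → replaces 17 → [13]
8 → replaces 13 → [8]
18 → extends → [8, 18]
8 → already a tail → [8, 18]
20 → extends → [8, 18, 20]
19 → replaces 20 → [8, 18, 19]
22 → extends → [8, 18, 19, 22]
2 → replaces 8 → [2, 18, 19, 22]
10 → replaces 18 → [2, 10, 19, 22]
15 → replaces 19 → [2, 10, 15, 22]
17 → replaces 22 → [2, 10, 15, 17]
2 → already a tail → [2, 10, 15, 17]
17 → already a tail → [2, 10, 15, 17]
Length 4; one witness is 17, 18, 20, 22.

17, 18, 20, 22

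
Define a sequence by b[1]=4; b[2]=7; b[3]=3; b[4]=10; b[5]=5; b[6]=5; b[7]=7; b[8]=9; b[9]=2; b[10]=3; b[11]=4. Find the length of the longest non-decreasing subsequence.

Track the smallest tail for each achievable length (allowing ties):
4 → extends → [4]
7 → extends → [4, 7]
3 → replaces 4 → [3, 7]
10 → extends → [3, 7, 10]
5 → replaces 7 → [3, 5, 10]
5 → replaces 10 → [3, 5, 5]
7 → extends → [3, 5, 5, 7]
9 → extends → [3, 5, 5, 7, 9]
2 → replaces 3 → [2, 5, 5, 7, 9]
3 → replaces 5 → [2, 3, 5, 7, 9]
4 → replaces 5 → [2, 3, 4, 7, 9]
Five tails, so the longest non-decreasing subsequence has length 5 (e.g. 4, 5, 5, 7, 9).

5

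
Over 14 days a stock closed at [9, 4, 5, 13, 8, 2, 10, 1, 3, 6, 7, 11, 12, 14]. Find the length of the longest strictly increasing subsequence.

7

Track the smallest tail for each achievable length (strict):
9 → extends → [9]
4 → replaces 9 → [4]
5 → extends → [4, 5]
13 → extends → [4, 5, 13]
8 → replaces 13 → [4, 5, 8]
2 → replaces 4 → [2, 5, 8]
10 → extends → [2, 5, 8, 10]
1 → replaces 2 → [1, 5, 8, 10]
3 → replaces 5 → [1, 3, 8, 10]
6 → replaces 8 → [1, 3, 6, 10]
7 → replaces 10 → [1, 3, 6, 7]
11 → extends → [1, 3, 6, 7, 11]
12 → extends → [1, 3, 6, 7, 11, 12]
14 → extends → [1, 3, 6, 7, 11, 12, 14]
Seven tails, so the longest strictly increasing subsequence has length 7 (e.g. 4, 5, 8, 10, 11, 12, 14).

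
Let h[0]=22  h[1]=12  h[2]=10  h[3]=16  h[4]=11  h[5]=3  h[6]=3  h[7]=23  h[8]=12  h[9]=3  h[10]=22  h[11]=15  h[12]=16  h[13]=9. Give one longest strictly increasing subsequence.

Patience tails give the LIS length; then backtrack through the dp parents:
22 → extends → [22]
12 → replaces 22 → [12]
10 → replaces 12 → [10]
16 → extends → [10, 16]
11 → replaces 16 → [10, 11]
3 → replaces 10 → [3, 11]
3 → already a tail → [3, 11]
23 → extends → [3, 11, 23]
12 → replaces 23 → [3, 11, 12]
3 → already a tail → [3, 11, 12]
22 → extends → [3, 11, 12, 22]
15 → replaces 22 → [3, 11, 12, 15]
16 → extends → [3, 11, 12, 15, 16]
9 → replaces 11 → [3, 9, 12, 15, 16]
Length 5; one witness is 10, 11, 12, 15, 16.

10, 11, 12, 15, 16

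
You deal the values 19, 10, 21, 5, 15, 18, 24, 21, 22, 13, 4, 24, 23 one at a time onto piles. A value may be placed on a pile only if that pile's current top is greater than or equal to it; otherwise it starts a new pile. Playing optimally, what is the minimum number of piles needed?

Place each on the leftmost legal pile:
19 → new pile 1 (tops now [19])
10 → pile 1 (tops now [10])
21 → new pile 2 (tops now [10, 21])
5 → pile 1 (tops now [5, 21])
15 → pile 2 (tops now [5, 15])
18 → new pile 3 (tops now [5, 15, 18])
24 → new pile 4 (tops now [5, 15, 18, 24])
21 → pile 4 (tops now [5, 15, 18, 21])
22 → new pile 5 (tops now [5, 15, 18, 21, 22])
13 → pile 2 (tops now [5, 13, 18, 21, 22])
4 → pile 1 (tops now [4, 13, 18, 21, 22])
24 → new pile 6 (tops now [4, 13, 18, 21, 22, 24])
23 → pile 6 (tops now [4, 13, 18, 21, 22, 23])
Six piles.

6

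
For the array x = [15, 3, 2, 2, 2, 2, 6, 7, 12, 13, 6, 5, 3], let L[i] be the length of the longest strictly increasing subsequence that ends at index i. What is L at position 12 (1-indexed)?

dp[i] = 1 + max{dp[j] : j<i, x[j]<x[i]} (or 1 if no such j):
i:      1  2  3  4  5  6  7  8  9 10 11 12 13
x[i]:  15  3  2  2  2  2  6  7 12 13  6  5  3
dp:     1  1  1  1  1  1  2  3  4  5  2  2  2
At index 12 the value is 2.

2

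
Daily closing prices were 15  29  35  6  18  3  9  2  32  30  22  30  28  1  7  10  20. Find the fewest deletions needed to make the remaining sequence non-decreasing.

13

Fewest deletions = n − (longest non-decreasing subsequence).
i:      1  2  3  4  5  6  7  8  9 10 11 12 13 14 15 16 17
a[i]:  15 29 35  6 18  3  9  2 32 30 22 30 28  1  7 10 20
dp:     1  2  3  1  2  1  2  1  3  3  3  4  4  1  2  3  4
max dp = 4, so deletions = 17 − 4 = 13.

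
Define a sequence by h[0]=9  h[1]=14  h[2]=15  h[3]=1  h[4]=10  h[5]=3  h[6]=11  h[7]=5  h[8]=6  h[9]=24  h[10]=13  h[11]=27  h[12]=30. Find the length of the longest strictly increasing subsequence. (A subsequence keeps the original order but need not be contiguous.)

Let dp[i] be the length of the longest such subsequence ending at index i:
i:      0  1  2  3  4  5  6  7  8  9 10 11 12
h[i]:   9 14 15  1 10  3 11  5  6 24 13 27 30
dp:     1  2  3  1  2  2  3  3  4  5  5  6  7
Maximum dp value is 7.

7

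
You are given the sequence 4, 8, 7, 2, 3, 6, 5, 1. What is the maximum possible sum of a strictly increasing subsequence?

12

Let S[i] be the best sum of a strictly increasing subsequence ending at i:
i:      1  2  3  4  5  6  7  8
a[i]:   4  8  7  2  3  6  5  1
S:      4 12 11  2  5 11 10  1
Maximum is 12 (e.g. 4 + 8).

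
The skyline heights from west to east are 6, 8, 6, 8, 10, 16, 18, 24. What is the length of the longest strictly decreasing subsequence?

Let dp[i] be the longest strictly decreasing subsequence ending at i:
i:      1  2  3  4  5  6  7  8
a[i]:   6  8  6  8 10 16 18 24
dp:     1  1  2  1  1  1  1  1
Maximum is 2.

2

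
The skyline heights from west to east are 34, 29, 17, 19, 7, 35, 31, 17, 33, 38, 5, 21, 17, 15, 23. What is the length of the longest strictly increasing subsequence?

Track the smallest tail for each achievable length (strict):
34 → extends → [34]
29 → replaces 34 → [29]
17 → replaces 29 → [17]
19 → extends → [17, 19]
7 → replaces 17 → [7, 19]
35 → extends → [7, 19, 35]
31 → replaces 35 → [7, 19, 31]
17 → replaces 19 → [7, 17, 31]
33 → extends → [7, 17, 31, 33]
38 → extends → [7, 17, 31, 33, 38]
5 → replaces 7 → [5, 17, 31, 33, 38]
21 → replaces 31 → [5, 17, 21, 33, 38]
17 → already a tail → [5, 17, 21, 33, 38]
15 → replaces 17 → [5, 15, 21, 33, 38]
23 → replaces 33 → [5, 15, 21, 23, 38]
Five tails, so the longest strictly increasing subsequence has length 5 (e.g. 17, 19, 31, 33, 38).

5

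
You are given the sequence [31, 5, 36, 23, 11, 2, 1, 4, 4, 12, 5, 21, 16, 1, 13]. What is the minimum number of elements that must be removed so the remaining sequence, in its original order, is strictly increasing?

Fewest deletions = n − (longest strictly increasing subsequence).
Patience tails:
31 → extends → [31]
5 → replaces 31 → [5]
36 → extends → [5, 36]
23 → replaces 36 → [5, 23]
11 → replaces 23 → [5, 11]
2 → replaces 5 → [2, 11]
1 → replaces 2 → [1, 11]
4 → replaces 11 → [1, 4]
4 → already a tail → [1, 4]
12 → extends → [1, 4, 12]
5 → replaces 12 → [1, 4, 5]
21 → extends → [1, 4, 5, 21]
16 → replaces 21 → [1, 4, 5, 16]
1 → already a tail → [1, 4, 5, 16]
13 → replaces 16 → [1, 4, 5, 13]
Longest strictly increasing subsequence has length 4, so deletions = 15 − 4 = 11.

11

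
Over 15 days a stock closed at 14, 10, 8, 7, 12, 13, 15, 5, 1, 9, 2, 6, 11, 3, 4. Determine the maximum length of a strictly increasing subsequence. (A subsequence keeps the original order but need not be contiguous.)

Let dp[i] be the length of the longest such subsequence ending at index i:
i:      1  2  3  4  5  6  7  8  9 10 11 12 13 14 15
a[i]:  14 10  8  7 12 13 15  5  1  9  2  6 11  3  4
dp:     1  1  1  1  2  3  4  1  1  2  2  3  4  3  4
Maximum dp value is 4.

4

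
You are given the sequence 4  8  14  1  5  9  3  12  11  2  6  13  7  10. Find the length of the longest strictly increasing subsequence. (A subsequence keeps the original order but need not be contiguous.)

5

Let dp[i] be the length of the longest such subsequence ending at index i:
i:      1  2  3  4  5  6  7  8  9 10 11 12 13 14
a[i]:   4  8 14  1  5  9  3 12 11  2  6 13  7 10
dp:     1  2  3  1  2  3  2  4  4  2  3  5  4  5
Maximum dp value is 5.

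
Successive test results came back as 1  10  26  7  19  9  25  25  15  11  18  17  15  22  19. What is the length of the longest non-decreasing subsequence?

6

Let dp[i] be the length of the longest such subsequence ending at index i:
i:      1  2  3  4  5  6  7  8  9 10 11 12 13 14 15
a[i]:   1 10 26  7 19  9 25 25 15 11 18 17 15 22 19
dp:     1  2  3  2  3  3  4  5  4  4  5  5  5  6  6
Maximum dp value is 6.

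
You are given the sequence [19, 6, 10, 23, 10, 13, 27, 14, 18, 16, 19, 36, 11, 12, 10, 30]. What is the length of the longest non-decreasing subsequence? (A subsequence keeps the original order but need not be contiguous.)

Let dp[i] be the length of the longest such subsequence ending at index i:
i:      1  2  3  4  5  6  7  8  9 10 11 12 13 14 15 16
a[i]:  19  6 10 23 10 13 27 14 18 16 19 36 11 12 10 30
dp:     1  1  2  3  3  4  5  5  6  6  7  8  4  5  4  8
Maximum dp value is 8.

8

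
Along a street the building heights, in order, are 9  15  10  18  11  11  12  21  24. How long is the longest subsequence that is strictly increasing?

6

Track the smallest tail for each achievable length (strict):
9 → extends → [9]
15 → extends → [9, 15]
10 → replaces 15 → [9, 10]
18 → extends → [9, 10, 18]
11 → replaces 18 → [9, 10, 11]
11 → already a tail → [9, 10, 11]
12 → extends → [9, 10, 11, 12]
21 → extends → [9, 10, 11, 12, 21]
24 → extends → [9, 10, 11, 12, 21, 24]
Six tails, so the longest strictly increasing subsequence has length 6 (e.g. 9, 10, 11, 12, 21, 24).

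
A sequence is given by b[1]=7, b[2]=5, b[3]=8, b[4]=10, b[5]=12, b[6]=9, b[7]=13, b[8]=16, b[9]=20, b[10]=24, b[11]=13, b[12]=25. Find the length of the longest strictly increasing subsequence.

9

Track the smallest tail for each achievable length (strict):
7 → extends → [7]
5 → replaces 7 → [5]
8 → extends → [5, 8]
10 → extends → [5, 8, 10]
12 → extends → [5, 8, 10, 12]
9 → replaces 10 → [5, 8, 9, 12]
13 → extends → [5, 8, 9, 12, 13]
16 → extends → [5, 8, 9, 12, 13, 16]
20 → extends → [5, 8, 9, 12, 13, 16, 20]
24 → extends → [5, 8, 9, 12, 13, 16, 20, 24]
13 → already a tail → [5, 8, 9, 12, 13, 16, 20, 24]
25 → extends → [5, 8, 9, 12, 13, 16, 20, 24, 25]
Nine tails, so the longest strictly increasing subsequence has length 9 (e.g. 7, 8, 10, 12, 13, 16, 20, 24, 25).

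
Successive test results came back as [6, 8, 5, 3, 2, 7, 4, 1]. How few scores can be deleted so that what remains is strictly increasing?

Fewest deletions = n − (longest strictly increasing subsequence).
Patience tails:
6 → extends → [6]
8 → extends → [6, 8]
5 → replaces 6 → [5, 8]
3 → replaces 5 → [3, 8]
2 → replaces 3 → [2, 8]
7 → replaces 8 → [2, 7]
4 → replaces 7 → [2, 4]
1 → replaces 2 → [1, 4]
Longest strictly increasing subsequence has length 2, so deletions = 8 − 2 = 6.

6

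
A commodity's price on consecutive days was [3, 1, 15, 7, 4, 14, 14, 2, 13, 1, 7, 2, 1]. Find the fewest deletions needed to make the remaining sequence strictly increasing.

Fewest deletions = n − (longest strictly increasing subsequence).
i:      1  2  3  4  5  6  7  8  9 10 11 12 13
a[i]:   3  1 15  7  4 14 14  2 13  1  7  2  1
dp:     1  1  2  2  2  3  3  2  3  1  3  2  1
max dp = 3, so deletions = 13 − 3 = 10.

10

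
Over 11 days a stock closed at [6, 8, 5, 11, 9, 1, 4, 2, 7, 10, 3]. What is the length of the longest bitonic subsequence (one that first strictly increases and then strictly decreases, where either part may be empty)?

inc[i] = longest strictly increasing subsequence ending at i; dec[i] = longest strictly decreasing subsequence starting at i:
i:      1  2  3  4  5  6  7  8  9 10 11
a[i]:   6  8  5 11  9  1  4  2  7 10  3
inc:    1  2  1  3  3  1  2  2  3  4  3
dec:    4  4  3  4  3  1  2  1  2  2  1
Best peak at i=4 (value 11): inc=3, dec=4, length 3+4−1 = 6.

6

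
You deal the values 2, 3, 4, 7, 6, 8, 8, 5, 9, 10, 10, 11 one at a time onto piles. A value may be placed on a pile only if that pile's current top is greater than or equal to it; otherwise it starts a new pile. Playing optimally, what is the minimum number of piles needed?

8

Place each on the leftmost legal pile:
2 → new pile 1 (tops now [2])
3 → new pile 2 (tops now [2, 3])
4 → new pile 3 (tops now [2, 3, 4])
7 → new pile 4 (tops now [2, 3, 4, 7])
6 → pile 4 (tops now [2, 3, 4, 6])
8 → new pile 5 (tops now [2, 3, 4, 6, 8])
8 → pile 5 (tops now [2, 3, 4, 6, 8])
5 → pile 4 (tops now [2, 3, 4, 5, 8])
9 → new pile 6 (tops now [2, 3, 4, 5, 8, 9])
10 → new pile 7 (tops now [2, 3, 4, 5, 8, 9, 10])
10 → pile 7 (tops now [2, 3, 4, 5, 8, 9, 10])
11 → new pile 8 (tops now [2, 3, 4, 5, 8, 9, 10, 11])
Eight piles.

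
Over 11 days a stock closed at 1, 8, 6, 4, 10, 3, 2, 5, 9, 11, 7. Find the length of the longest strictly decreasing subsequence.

5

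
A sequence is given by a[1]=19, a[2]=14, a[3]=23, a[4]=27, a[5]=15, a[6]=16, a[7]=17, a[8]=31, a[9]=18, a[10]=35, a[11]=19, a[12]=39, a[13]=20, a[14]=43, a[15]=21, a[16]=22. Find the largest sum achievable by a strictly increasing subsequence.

217

Let S[i] be the best sum of a strictly increasing subsequence ending at i:
i:       1   2   3   4   5   6   7   8   9  10  11  12  13  14  15  16
a[i]:   19  14  23  27  15  16  17  31  18  35  19  39  20  43  21  22
S:      19  14  42  69  29  45  62 100  80 135  99 174 119 217 140 162
Maximum is 217 (e.g. 19 + 23 + 27 + 31 + 35 + 39 + 43).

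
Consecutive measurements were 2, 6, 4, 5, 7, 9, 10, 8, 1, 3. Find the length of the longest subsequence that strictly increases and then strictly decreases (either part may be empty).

inc[i] = longest strictly increasing subsequence ending at i; dec[i] = longest strictly decreasing subsequence starting at i:
i:      1  2  3  4  5  6  7  8  9 10
a[i]:   2  6  4  5  7  9 10  8  1  3
inc:    1  2  2  3  4  5  6  5  1  2
dec:    2  3  2  2  2  3  3  2  1  1
Best peak at i=7 (value 10): inc=6, dec=3, length 6+3−1 = 8.

8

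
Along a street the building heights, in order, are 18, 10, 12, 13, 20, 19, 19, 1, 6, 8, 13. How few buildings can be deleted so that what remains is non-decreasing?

Fewest deletions = n − (longest non-decreasing subsequence).
Patience tails:
18 → extends → [18]
10 → replaces 18 → [10]
12 → extends → [10, 12]
13 → extends → [10, 12, 13]
20 → extends → [10, 12, 13, 20]
19 → replaces 20 → [10, 12, 13, 19]
19 → extends → [10, 12, 13, 19, 19]
1 → replaces 10 → [1, 12, 13, 19, 19]
6 → replaces 12 → [1, 6, 13, 19, 19]
8 → replaces 13 → [1, 6, 8, 19, 19]
13 → replaces 19 → [1, 6, 8, 13, 19]
Longest non-decreasing subsequence has length 5, so deletions = 11 − 5 = 6.

6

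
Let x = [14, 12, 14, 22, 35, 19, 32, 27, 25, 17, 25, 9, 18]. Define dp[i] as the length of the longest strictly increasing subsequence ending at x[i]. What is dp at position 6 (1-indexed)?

dp[i] = 1 + max{dp[j] : j<i, x[j]<x[i]} (or 1 if no such j):
i:      1  2  3  4  5  6  7  8  9 10 11 12 13
x[i]:  14 12 14 22 35 19 32 27 25 17 25  9 18
dp:     1  1  2  3  4  3  4  4  4  3  4  1  4
At index 6 the value is 3.

3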